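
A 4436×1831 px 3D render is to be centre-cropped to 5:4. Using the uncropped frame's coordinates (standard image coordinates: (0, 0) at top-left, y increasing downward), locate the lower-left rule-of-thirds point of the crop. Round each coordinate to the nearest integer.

x = 1837 px, y = 1221 px

4436/1831 > 5/4, so the 5:4 crop keeps the full height 1831 and trims width to 1831 × 5/4 = 2288.75 px.
Left offset = (4436 − 2288.75)/2 = 1073.62 px; top offset = 0.
Lower-left is one-third across and two-thirds down within the crop:
x = 1073.62 + 1 × 2288.75/3 ≈ 1837; y = 0.00 + 2 × 1831.00/3 ≈ 1221.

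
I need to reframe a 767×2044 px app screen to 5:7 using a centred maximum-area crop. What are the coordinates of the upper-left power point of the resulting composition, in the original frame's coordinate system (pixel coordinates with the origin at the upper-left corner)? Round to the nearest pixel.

767/2044 < 5/7, so the 5:7 crop keeps the full width 767 and trims height to 767 × 7/5 = 1073.80 px.
Top offset = (2044 − 1073.80)/2 = 485.10 px; left offset = 0.
Upper-left is one-third across and one-third down within the crop:
x = 0.00 + 1 × 767.00/3 ≈ 256; y = 485.10 + 1 × 1073.80/3 ≈ 843.

(256, 843)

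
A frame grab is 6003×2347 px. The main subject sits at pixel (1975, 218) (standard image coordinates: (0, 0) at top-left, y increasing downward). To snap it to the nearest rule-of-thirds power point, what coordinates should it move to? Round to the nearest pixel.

Third lines: x ∈ {2001, 4002}, y ∈ {782, 1565}.
1975 is closer to x = 2001; 218 is closer to y = 782.
So the nearest intersection is the upper-left power point.

x = 2001 px, y = 782 px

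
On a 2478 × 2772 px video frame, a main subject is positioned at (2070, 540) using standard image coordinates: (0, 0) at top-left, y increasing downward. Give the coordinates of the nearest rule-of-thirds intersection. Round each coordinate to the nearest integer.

x = 1652 px, y = 924 px

Third lines: x ∈ {826, 1652}, y ∈ {924, 1848}.
2070 is closer to x = 1652; 540 is closer to y = 924.
So the nearest intersection is the upper-right power point.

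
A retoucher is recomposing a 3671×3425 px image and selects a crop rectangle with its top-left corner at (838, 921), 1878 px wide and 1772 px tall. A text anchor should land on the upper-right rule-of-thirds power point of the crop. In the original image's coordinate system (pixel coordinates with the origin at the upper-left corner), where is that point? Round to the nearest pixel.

One third of the crop width 1878 is 626.00 px.
One third of the crop height 1772 is 590.67 px.
The upper-right point is two-thirds across and one-third down within the crop:
x = 838 + 2 × 626.00 ≈ 2090; y = 921 + 1 × 590.67 ≈ 1512.

x = 2090 px, y = 1512 px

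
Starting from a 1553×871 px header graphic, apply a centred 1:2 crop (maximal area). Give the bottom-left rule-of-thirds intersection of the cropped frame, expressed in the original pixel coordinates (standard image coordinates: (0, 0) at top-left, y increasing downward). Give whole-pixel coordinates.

x = 704 px, y = 581 px

1553/871 > 1/2, so the 1:2 crop keeps the full height 871 and trims width to 871 × 1/2 = 435.50 px.
Left offset = (1553 − 435.50)/2 = 558.75 px; top offset = 0.
Bottom-left is one-third across and two-thirds down within the crop:
x = 558.75 + 1 × 435.50/3 ≈ 704; y = 0.00 + 2 × 871.00/3 ≈ 581.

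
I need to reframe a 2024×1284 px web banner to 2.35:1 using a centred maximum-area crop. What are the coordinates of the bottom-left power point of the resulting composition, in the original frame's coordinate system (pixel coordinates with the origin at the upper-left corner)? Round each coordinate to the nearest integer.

2024/1284 < 2.35/1, so the 2.35:1 crop keeps the full width 2024 and trims height to 2024 × 1/2.35 = 861.28 px.
Top offset = (1284 − 861.28)/2 = 211.36 px; left offset = 0.
Bottom-left is one-third across and two-thirds down within the crop:
x = 0.00 + 1 × 2024.00/3 ≈ 675; y = 211.36 + 2 × 861.28/3 ≈ 786.

(675, 786)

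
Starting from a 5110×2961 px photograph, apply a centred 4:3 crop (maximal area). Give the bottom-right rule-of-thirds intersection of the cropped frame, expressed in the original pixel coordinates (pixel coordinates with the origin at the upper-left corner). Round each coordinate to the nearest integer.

5110/2961 > 4/3, so the 4:3 crop keeps the full height 2961 and trims width to 2961 × 4/3 = 3948.00 px.
Left offset = (5110 − 3948.00)/2 = 581.00 px; top offset = 0.
Bottom-right is two-thirds across and two-thirds down within the crop:
x = 581.00 + 2 × 3948.00/3 ≈ 3213; y = 0.00 + 2 × 2961.00/3 ≈ 1974.

(3213, 1974)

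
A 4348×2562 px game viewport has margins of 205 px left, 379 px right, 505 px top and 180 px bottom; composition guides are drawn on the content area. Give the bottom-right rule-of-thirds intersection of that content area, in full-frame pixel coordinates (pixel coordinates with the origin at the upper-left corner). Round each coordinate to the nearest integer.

(2714, 1756)

Content width = 4348 − 205 − 379 = 3764 px; content height = 2562 − 505 − 180 = 1877 px.
Bottom-right is two-thirds across and two-thirds down within the content area.
x = 205 + 2 × 3764/3 = 205 + 2509.33 ≈ 2714
y = 505 + 2 × 1877/3 = 505 + 1251.33 ≈ 1756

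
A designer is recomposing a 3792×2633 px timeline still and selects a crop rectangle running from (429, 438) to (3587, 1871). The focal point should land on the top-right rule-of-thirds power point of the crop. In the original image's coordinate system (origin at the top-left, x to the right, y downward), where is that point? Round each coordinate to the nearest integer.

x = 2534 px, y = 916 px

Crop width = 3587 − 429 = 3158 px; one third is 1052.67 px.
Crop height = 1871 − 438 = 1433 px; one third is 477.67 px.
The top-right point is two-thirds across and one-third down within the crop:
x = 429 + 2 × 1052.67 ≈ 2534; y = 438 + 1 × 477.67 ≈ 916.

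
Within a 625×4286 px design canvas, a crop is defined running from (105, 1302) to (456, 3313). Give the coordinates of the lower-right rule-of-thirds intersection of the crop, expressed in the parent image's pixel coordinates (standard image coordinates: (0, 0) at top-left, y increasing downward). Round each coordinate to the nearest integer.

(339, 2643)

Crop width = 456 − 105 = 351 px; one third is 117.00 px.
Crop height = 3313 − 1302 = 2011 px; one third is 670.33 px.
The lower-right point is two-thirds across and two-thirds down within the crop:
x = 105 + 2 × 117.00 ≈ 339; y = 1302 + 2 × 670.33 ≈ 2643.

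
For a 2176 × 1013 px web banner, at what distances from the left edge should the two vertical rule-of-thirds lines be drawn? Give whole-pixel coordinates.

2176 / 3 = 725.33, so the vertical lines sit at one and two thirds of 2176.

x = 725 px and x = 1451 px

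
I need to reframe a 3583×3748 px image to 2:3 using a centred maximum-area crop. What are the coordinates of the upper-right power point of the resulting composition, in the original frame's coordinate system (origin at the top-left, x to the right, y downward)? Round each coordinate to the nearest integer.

3583/3748 > 2/3, so the 2:3 crop keeps the full height 3748 and trims width to 3748 × 2/3 = 2498.67 px.
Left offset = (3583 − 2498.67)/2 = 542.17 px; top offset = 0.
Upper-right is two-thirds across and one-third down within the crop:
x = 542.17 + 2 × 2498.67/3 ≈ 2208; y = 0.00 + 1 × 3748.00/3 ≈ 1249.

(2208, 1249)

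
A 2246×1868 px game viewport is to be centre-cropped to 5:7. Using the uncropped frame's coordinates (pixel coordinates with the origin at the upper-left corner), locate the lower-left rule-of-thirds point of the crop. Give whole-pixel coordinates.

x = 901 px, y = 1245 px

2246/1868 > 5/7, so the 5:7 crop keeps the full height 1868 and trims width to 1868 × 5/7 = 1334.29 px.
Left offset = (2246 − 1334.29)/2 = 455.86 px; top offset = 0.
Lower-left is one-third across and two-thirds down within the crop:
x = 455.86 + 1 × 1334.29/3 ≈ 901; y = 0.00 + 2 × 1868.00/3 ≈ 1245.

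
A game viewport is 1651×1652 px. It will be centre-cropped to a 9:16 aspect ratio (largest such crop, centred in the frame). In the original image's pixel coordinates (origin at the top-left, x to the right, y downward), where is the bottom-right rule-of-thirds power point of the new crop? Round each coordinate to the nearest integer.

(980, 1101)

1651/1652 > 9/16, so the 9:16 crop keeps the full height 1652 and trims width to 1652 × 9/16 = 929.25 px.
Left offset = (1651 − 929.25)/2 = 360.88 px; top offset = 0.
Bottom-right is two-thirds across and two-thirds down within the crop:
x = 360.88 + 2 × 929.25/3 ≈ 980; y = 0.00 + 2 × 1652.00/3 ≈ 1101.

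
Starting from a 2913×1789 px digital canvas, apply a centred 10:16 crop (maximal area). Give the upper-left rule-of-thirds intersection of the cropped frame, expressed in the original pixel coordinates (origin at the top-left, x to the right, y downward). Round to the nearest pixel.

2913/1789 > 10/16, so the 10:16 crop keeps the full height 1789 and trims width to 1789 × 10/16 = 1118.12 px.
Left offset = (2913 − 1118.12)/2 = 897.44 px; top offset = 0.
Upper-left is one-third across and one-third down within the crop:
x = 897.44 + 1 × 1118.12/3 ≈ 1270; y = 0.00 + 1 × 1789.00/3 ≈ 596.

x = 1270 px, y = 596 px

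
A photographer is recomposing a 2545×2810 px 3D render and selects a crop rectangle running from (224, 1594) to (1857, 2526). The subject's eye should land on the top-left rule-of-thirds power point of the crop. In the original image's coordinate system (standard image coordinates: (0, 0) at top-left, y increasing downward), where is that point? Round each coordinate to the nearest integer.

(768, 1905)

Crop width = 1857 − 224 = 1633 px; one third is 544.33 px.
Crop height = 2526 − 1594 = 932 px; one third is 310.67 px.
The top-left point is one-third across and one-third down within the crop:
x = 224 + 1 × 544.33 ≈ 768; y = 1594 + 1 × 310.67 ≈ 1905.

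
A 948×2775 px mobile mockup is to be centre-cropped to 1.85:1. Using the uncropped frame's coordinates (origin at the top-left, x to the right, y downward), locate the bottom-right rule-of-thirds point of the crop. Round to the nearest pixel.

948/2775 < 1.85/1, so the 1.85:1 crop keeps the full width 948 and trims height to 948 × 1/1.85 = 512.43 px.
Top offset = (2775 − 512.43)/2 = 1131.28 px; left offset = 0.
Bottom-right is two-thirds across and two-thirds down within the crop:
x = 0.00 + 2 × 948.00/3 ≈ 632; y = 1131.28 + 2 × 512.43/3 ≈ 1473.

(632, 1473)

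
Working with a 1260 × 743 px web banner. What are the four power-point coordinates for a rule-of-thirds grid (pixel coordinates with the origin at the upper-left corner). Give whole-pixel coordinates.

One third of 1260 is 420; one third of 743 is 247.67.
Vertical third lines at x = 420 and x = 840; horizontal third lines at y = 248 and y = 495.

(420, 248), (840, 248), (420, 495), (840, 495)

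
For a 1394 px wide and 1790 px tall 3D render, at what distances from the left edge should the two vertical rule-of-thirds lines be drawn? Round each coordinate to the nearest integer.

465 px and 929 px

1394 / 3 = 464.67, so the vertical lines sit at one and two thirds of 1394.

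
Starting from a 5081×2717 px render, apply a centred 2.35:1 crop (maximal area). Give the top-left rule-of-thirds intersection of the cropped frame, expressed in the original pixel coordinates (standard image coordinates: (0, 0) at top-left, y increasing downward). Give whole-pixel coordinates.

5081/2717 < 2.35/1, so the 2.35:1 crop keeps the full width 5081 and trims height to 5081 × 1/2.35 = 2162.13 px.
Top offset = (2717 − 2162.13)/2 = 277.44 px; left offset = 0.
Top-left is one-third across and one-third down within the crop:
x = 0.00 + 1 × 5081.00/3 ≈ 1694; y = 277.44 + 1 × 2162.13/3 ≈ 998.

(1694, 998)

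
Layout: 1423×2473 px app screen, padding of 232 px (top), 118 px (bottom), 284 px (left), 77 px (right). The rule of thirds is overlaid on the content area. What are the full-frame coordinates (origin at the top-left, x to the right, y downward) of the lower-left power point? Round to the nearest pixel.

(638, 1647)

Content width = 1423 − 284 − 77 = 1062 px; content height = 2473 − 232 − 118 = 2123 px.
Lower-left is one-third across and two-thirds down within the content area.
x = 284 + 1 × 1062/3 = 284 + 354.00 ≈ 638
y = 232 + 2 × 2123/3 = 232 + 1415.33 ≈ 1647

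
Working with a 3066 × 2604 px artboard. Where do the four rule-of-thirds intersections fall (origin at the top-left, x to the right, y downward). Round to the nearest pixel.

(1022, 868), (2044, 868), (1022, 1736), (2044, 1736)

One third of 3066 is 1022; one third of 2604 is 868.
Vertical third lines at x = 1022 and x = 2044; horizontal third lines at y = 868 and y = 1736.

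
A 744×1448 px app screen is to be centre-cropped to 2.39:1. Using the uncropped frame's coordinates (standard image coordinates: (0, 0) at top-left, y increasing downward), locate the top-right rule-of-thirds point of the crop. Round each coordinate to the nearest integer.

744/1448 < 2.39/1, so the 2.39:1 crop keeps the full width 744 and trims height to 744 × 1/2.39 = 311.30 px.
Top offset = (1448 − 311.30)/2 = 568.35 px; left offset = 0.
Top-right is two-thirds across and one-third down within the crop:
x = 0.00 + 2 × 744.00/3 ≈ 496; y = 568.35 + 1 × 311.30/3 ≈ 672.

x = 496 px, y = 672 px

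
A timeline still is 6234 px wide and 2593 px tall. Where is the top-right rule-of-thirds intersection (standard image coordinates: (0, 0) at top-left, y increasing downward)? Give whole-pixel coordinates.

The top-right point sits two-thirds of the way across and one-third of the way down.
x = 2 × 6234/3 ≈ 4156; y = 1 × 2593/3 ≈ 864.

(4156, 864)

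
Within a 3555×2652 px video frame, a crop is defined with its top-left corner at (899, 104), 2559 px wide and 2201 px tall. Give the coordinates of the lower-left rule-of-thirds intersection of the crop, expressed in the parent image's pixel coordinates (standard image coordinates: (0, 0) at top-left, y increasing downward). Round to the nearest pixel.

One third of the crop width 2559 is 853.00 px.
One third of the crop height 2201 is 733.67 px.
The lower-left point is one-third across and two-thirds down within the crop:
x = 899 + 1 × 853.00 ≈ 1752; y = 104 + 2 × 733.67 ≈ 1571.

(1752, 1571)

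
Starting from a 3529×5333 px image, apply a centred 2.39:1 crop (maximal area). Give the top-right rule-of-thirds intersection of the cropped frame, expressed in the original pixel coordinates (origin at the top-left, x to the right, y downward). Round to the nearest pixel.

x = 2353 px, y = 2420 px

3529/5333 < 2.39/1, so the 2.39:1 crop keeps the full width 3529 and trims height to 3529 × 1/2.39 = 1476.57 px.
Top offset = (5333 − 1476.57)/2 = 1928.22 px; left offset = 0.
Top-right is two-thirds across and one-third down within the crop:
x = 0.00 + 2 × 3529.00/3 ≈ 2353; y = 1928.22 + 1 × 1476.57/3 ≈ 2420.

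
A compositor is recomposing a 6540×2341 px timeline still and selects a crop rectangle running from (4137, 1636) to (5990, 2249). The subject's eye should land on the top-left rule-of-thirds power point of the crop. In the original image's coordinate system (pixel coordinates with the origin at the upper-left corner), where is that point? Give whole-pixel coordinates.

(4755, 1840)

Crop width = 5990 − 4137 = 1853 px; one third is 617.67 px.
Crop height = 2249 − 1636 = 613 px; one third is 204.33 px.
The top-left point is one-third across and one-third down within the crop:
x = 4137 + 1 × 617.67 ≈ 4755; y = 1636 + 1 × 204.33 ≈ 1840.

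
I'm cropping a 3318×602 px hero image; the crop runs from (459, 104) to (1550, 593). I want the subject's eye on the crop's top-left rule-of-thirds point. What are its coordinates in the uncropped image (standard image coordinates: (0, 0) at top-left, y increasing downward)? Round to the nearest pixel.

x = 823 px, y = 267 px

Crop width = 1550 − 459 = 1091 px; one third is 363.67 px.
Crop height = 593 − 104 = 489 px; one third is 163.00 px.
The top-left point is one-third across and one-third down within the crop:
x = 459 + 1 × 363.67 ≈ 823; y = 104 + 1 × 163.00 ≈ 267.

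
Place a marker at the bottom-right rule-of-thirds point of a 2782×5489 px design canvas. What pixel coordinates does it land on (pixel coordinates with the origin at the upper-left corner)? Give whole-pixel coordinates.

The bottom-right point sits two-thirds of the way across and two-thirds of the way down.
x = 2 × 2782/3 ≈ 1855; y = 2 × 5489/3 ≈ 3659.

(1855, 3659)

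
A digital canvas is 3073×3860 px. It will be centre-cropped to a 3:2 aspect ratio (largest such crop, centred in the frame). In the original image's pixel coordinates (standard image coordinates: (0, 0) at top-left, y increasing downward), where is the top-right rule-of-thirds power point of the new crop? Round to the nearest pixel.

x = 2049 px, y = 1589 px

3073/3860 < 3/2, so the 3:2 crop keeps the full width 3073 and trims height to 3073 × 2/3 = 2048.67 px.
Top offset = (3860 − 2048.67)/2 = 905.67 px; left offset = 0.
Top-right is two-thirds across and one-third down within the crop:
x = 0.00 + 2 × 3073.00/3 ≈ 2049; y = 905.67 + 1 × 2048.67/3 ≈ 1589.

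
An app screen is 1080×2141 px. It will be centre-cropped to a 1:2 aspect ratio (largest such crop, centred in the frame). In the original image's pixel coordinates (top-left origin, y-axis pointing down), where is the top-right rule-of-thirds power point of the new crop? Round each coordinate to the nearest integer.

(718, 714)

1080/2141 > 1/2, so the 1:2 crop keeps the full height 2141 and trims width to 2141 × 1/2 = 1070.50 px.
Left offset = (1080 − 1070.50)/2 = 4.75 px; top offset = 0.
Top-right is two-thirds across and one-third down within the crop:
x = 4.75 + 2 × 1070.50/3 ≈ 718; y = 0.00 + 1 × 2141.00/3 ≈ 714.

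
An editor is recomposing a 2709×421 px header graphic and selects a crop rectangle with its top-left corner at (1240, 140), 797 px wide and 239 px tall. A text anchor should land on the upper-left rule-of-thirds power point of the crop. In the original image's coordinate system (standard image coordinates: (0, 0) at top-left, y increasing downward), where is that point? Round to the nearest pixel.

One third of the crop width 797 is 265.67 px.
One third of the crop height 239 is 79.67 px.
The upper-left point is one-third across and one-third down within the crop:
x = 1240 + 1 × 265.67 ≈ 1506; y = 140 + 1 × 79.67 ≈ 220.

x = 1506 px, y = 220 px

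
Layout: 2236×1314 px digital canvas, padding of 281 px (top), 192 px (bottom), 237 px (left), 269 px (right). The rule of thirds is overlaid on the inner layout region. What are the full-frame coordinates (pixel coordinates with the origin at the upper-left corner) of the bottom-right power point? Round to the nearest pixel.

Content width = 2236 − 237 − 269 = 1730 px; content height = 1314 − 281 − 192 = 841 px.
Bottom-right is two-thirds across and two-thirds down within the inner layout region.
x = 237 + 2 × 1730/3 = 237 + 1153.33 ≈ 1390
y = 281 + 2 × 841/3 = 281 + 560.67 ≈ 842

(1390, 842)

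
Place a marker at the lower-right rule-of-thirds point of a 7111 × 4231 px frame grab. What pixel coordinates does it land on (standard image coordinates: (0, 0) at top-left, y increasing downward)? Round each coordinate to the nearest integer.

The lower-right point sits two-thirds of the way across and two-thirds of the way down.
x = 2 × 7111/3 ≈ 4741; y = 2 × 4231/3 ≈ 2821.

(4741, 2821)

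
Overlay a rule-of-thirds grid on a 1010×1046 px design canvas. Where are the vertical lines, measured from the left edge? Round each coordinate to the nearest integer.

337 px and 673 px

1010 / 3 = 336.67, so the vertical lines sit at one and two thirds of 1010.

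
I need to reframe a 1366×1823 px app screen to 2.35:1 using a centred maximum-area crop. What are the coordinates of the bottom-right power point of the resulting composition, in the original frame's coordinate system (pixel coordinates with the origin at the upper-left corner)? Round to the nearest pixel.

1366/1823 < 2.35/1, so the 2.35:1 crop keeps the full width 1366 and trims height to 1366 × 1/2.35 = 581.28 px.
Top offset = (1823 − 581.28)/2 = 620.86 px; left offset = 0.
Bottom-right is two-thirds across and two-thirds down within the crop:
x = 0.00 + 2 × 1366.00/3 ≈ 911; y = 620.86 + 2 × 581.28/3 ≈ 1008.

x = 911 px, y = 1008 px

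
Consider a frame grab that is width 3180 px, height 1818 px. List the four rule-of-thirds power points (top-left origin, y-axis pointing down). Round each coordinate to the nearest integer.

One third of 3180 is 1060; one third of 1818 is 606.
Vertical third lines at x = 1060 and x = 2120; horizontal third lines at y = 606 and y = 1212.

(1060, 606), (2120, 606), (1060, 1212), (2120, 1212)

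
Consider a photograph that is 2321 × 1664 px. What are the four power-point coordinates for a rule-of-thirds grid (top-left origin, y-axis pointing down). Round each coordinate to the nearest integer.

(774, 555), (1547, 555), (774, 1109), (1547, 1109)

One third of 2321 is 773.67; one third of 1664 is 554.67.
Vertical third lines at x = 774 and x = 1547; horizontal third lines at y = 555 and y = 1109.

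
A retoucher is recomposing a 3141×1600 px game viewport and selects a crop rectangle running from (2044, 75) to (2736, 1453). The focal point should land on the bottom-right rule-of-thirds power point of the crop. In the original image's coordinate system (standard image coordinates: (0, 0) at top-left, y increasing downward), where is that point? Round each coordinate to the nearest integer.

Crop width = 2736 − 2044 = 692 px; one third is 230.67 px.
Crop height = 1453 − 75 = 1378 px; one third is 459.33 px.
The bottom-right point is two-thirds across and two-thirds down within the crop:
x = 2044 + 2 × 230.67 ≈ 2505; y = 75 + 2 × 459.33 ≈ 994.

x = 2505 px, y = 994 px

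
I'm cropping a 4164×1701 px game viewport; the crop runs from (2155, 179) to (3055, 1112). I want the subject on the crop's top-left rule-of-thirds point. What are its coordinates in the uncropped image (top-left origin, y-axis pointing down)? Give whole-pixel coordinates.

(2455, 490)

Crop width = 3055 − 2155 = 900 px; one third is 300.00 px.
Crop height = 1112 − 179 = 933 px; one third is 311.00 px.
The top-left point is one-third across and one-third down within the crop:
x = 2155 + 1 × 300.00 ≈ 2455; y = 179 + 1 × 311.00 ≈ 490.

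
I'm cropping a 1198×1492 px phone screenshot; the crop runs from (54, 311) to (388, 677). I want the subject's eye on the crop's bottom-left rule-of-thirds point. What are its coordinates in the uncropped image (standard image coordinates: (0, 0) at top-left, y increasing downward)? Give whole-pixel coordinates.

(165, 555)

Crop width = 388 − 54 = 334 px; one third is 111.33 px.
Crop height = 677 − 311 = 366 px; one third is 122.00 px.
The bottom-left point is one-third across and two-thirds down within the crop:
x = 54 + 1 × 111.33 ≈ 165; y = 311 + 2 × 122.00 ≈ 555.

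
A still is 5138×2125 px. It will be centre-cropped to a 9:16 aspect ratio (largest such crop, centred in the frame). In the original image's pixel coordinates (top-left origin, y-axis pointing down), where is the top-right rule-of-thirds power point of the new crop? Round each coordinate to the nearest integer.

(2768, 708)

5138/2125 > 9/16, so the 9:16 crop keeps the full height 2125 and trims width to 2125 × 9/16 = 1195.31 px.
Left offset = (5138 − 1195.31)/2 = 1971.34 px; top offset = 0.
Top-right is two-thirds across and one-third down within the crop:
x = 1971.34 + 2 × 1195.31/3 ≈ 2768; y = 0.00 + 1 × 2125.00/3 ≈ 708.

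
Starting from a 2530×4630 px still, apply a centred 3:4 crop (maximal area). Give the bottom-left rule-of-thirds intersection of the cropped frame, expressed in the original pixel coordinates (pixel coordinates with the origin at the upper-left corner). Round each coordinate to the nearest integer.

(843, 2877)

2530/4630 < 3/4, so the 3:4 crop keeps the full width 2530 and trims height to 2530 × 4/3 = 3373.33 px.
Top offset = (4630 − 3373.33)/2 = 628.33 px; left offset = 0.
Bottom-left is one-third across and two-thirds down within the crop:
x = 0.00 + 1 × 2530.00/3 ≈ 843; y = 628.33 + 2 × 3373.33/3 ≈ 2877.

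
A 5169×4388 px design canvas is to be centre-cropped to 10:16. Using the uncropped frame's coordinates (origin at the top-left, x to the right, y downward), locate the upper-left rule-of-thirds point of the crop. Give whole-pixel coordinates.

5169/4388 > 10/16, so the 10:16 crop keeps the full height 4388 and trims width to 4388 × 10/16 = 2742.50 px.
Left offset = (5169 − 2742.50)/2 = 1213.25 px; top offset = 0.
Upper-left is one-third across and one-third down within the crop:
x = 1213.25 + 1 × 2742.50/3 ≈ 2127; y = 0.00 + 1 × 4388.00/3 ≈ 1463.

x = 2127 px, y = 1463 px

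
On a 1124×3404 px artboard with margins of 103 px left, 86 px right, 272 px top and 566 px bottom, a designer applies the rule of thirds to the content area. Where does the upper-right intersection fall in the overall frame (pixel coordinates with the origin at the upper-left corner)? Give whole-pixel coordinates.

Content width = 1124 − 103 − 86 = 935 px; content height = 3404 − 272 − 566 = 2566 px.
Upper-right is two-thirds across and one-third down within the content area.
x = 103 + 2 × 935/3 = 103 + 623.33 ≈ 726
y = 272 + 1 × 2566/3 = 272 + 855.33 ≈ 1127

x = 726 px, y = 1127 px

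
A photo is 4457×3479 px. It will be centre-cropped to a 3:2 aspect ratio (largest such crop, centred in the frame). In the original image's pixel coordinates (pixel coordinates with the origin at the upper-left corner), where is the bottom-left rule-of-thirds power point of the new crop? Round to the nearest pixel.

x = 1486 px, y = 2235 px

4457/3479 < 3/2, so the 3:2 crop keeps the full width 4457 and trims height to 4457 × 2/3 = 2971.33 px.
Top offset = (3479 − 2971.33)/2 = 253.83 px; left offset = 0.
Bottom-left is one-third across and two-thirds down within the crop:
x = 0.00 + 1 × 4457.00/3 ≈ 1486; y = 253.83 + 2 × 2971.33/3 ≈ 2235.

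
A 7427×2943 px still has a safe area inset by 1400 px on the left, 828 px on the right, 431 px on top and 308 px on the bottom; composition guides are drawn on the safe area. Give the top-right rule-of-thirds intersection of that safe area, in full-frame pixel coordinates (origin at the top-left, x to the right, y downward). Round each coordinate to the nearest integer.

(4866, 1166)

Content width = 7427 − 1400 − 828 = 5199 px; content height = 2943 − 431 − 308 = 2204 px.
Top-right is two-thirds across and one-third down within the safe area.
x = 1400 + 2 × 5199/3 = 1400 + 3466.00 ≈ 4866
y = 431 + 1 × 2204/3 = 431 + 734.67 ≈ 1166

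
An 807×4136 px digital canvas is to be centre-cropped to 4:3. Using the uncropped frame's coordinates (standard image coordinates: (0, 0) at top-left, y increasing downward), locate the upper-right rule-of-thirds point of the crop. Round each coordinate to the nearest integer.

807/4136 < 4/3, so the 4:3 crop keeps the full width 807 and trims height to 807 × 3/4 = 605.25 px.
Top offset = (4136 − 605.25)/2 = 1765.38 px; left offset = 0.
Upper-right is two-thirds across and one-third down within the crop:
x = 0.00 + 2 × 807.00/3 ≈ 538; y = 1765.38 + 1 × 605.25/3 ≈ 1967.

x = 538 px, y = 1967 px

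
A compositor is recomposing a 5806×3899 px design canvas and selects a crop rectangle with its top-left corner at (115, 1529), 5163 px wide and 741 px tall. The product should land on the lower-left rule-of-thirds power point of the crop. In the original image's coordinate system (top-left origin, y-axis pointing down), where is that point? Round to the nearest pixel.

One third of the crop width 5163 is 1721.00 px.
One third of the crop height 741 is 247.00 px.
The lower-left point is one-third across and two-thirds down within the crop:
x = 115 + 1 × 1721.00 ≈ 1836; y = 1529 + 2 × 247.00 ≈ 2023.

x = 1836 px, y = 2023 px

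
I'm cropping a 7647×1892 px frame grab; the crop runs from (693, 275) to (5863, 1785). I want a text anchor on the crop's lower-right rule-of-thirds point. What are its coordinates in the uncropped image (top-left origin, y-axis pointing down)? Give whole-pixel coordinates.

x = 4140 px, y = 1282 px

Crop width = 5863 − 693 = 5170 px; one third is 1723.33 px.
Crop height = 1785 − 275 = 1510 px; one third is 503.33 px.
The lower-right point is two-thirds across and two-thirds down within the crop:
x = 693 + 2 × 1723.33 ≈ 4140; y = 275 + 2 × 503.33 ≈ 1282.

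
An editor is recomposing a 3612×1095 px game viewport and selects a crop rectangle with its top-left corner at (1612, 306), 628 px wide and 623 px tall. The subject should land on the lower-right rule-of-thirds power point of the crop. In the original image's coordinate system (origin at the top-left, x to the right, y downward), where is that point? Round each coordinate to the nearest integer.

One third of the crop width 628 is 209.33 px.
One third of the crop height 623 is 207.67 px.
The lower-right point is two-thirds across and two-thirds down within the crop:
x = 1612 + 2 × 209.33 ≈ 2031; y = 306 + 2 × 207.67 ≈ 721.

(2031, 721)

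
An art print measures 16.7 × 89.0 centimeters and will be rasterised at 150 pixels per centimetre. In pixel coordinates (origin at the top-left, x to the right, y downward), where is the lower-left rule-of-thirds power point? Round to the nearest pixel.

x = 835 px, y = 8900 px

In pixels the canvas is 16.7 × 150 = 2505 wide and 89.0 × 150 = 13350 tall.
The lower-left point is one-third across and two-thirds down:
x = 1 × 2505/3 ≈ 835; y = 2 × 13350/3 ≈ 8900.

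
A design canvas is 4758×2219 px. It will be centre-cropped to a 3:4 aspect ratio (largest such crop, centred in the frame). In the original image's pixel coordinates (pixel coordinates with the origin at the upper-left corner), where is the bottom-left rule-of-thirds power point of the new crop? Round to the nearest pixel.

4758/2219 > 3/4, so the 3:4 crop keeps the full height 2219 and trims width to 2219 × 3/4 = 1664.25 px.
Left offset = (4758 − 1664.25)/2 = 1546.88 px; top offset = 0.
Bottom-left is one-third across and two-thirds down within the crop:
x = 1546.88 + 1 × 1664.25/3 ≈ 2102; y = 0.00 + 2 × 2219.00/3 ≈ 1479.

(2102, 1479)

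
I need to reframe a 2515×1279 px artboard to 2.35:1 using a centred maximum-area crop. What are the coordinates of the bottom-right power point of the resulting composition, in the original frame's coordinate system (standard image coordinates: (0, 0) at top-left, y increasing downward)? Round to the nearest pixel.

(1677, 818)

2515/1279 < 2.35/1, so the 2.35:1 crop keeps the full width 2515 and trims height to 2515 × 1/2.35 = 1070.21 px.
Top offset = (1279 − 1070.21)/2 = 104.39 px; left offset = 0.
Bottom-right is two-thirds across and two-thirds down within the crop:
x = 0.00 + 2 × 2515.00/3 ≈ 1677; y = 104.39 + 2 × 1070.21/3 ≈ 818.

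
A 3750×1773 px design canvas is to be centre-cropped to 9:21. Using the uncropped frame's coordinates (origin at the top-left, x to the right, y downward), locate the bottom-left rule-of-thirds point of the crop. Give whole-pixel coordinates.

3750/1773 > 9/21, so the 9:21 crop keeps the full height 1773 and trims width to 1773 × 9/21 = 759.86 px.
Left offset = (3750 − 759.86)/2 = 1495.07 px; top offset = 0.
Bottom-left is one-third across and two-thirds down within the crop:
x = 1495.07 + 1 × 759.86/3 ≈ 1748; y = 0.00 + 2 × 1773.00/3 ≈ 1182.

(1748, 1182)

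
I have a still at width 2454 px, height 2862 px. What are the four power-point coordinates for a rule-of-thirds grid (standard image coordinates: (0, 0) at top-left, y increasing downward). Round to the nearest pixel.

One third of 2454 is 818; one third of 2862 is 954.
Vertical third lines at x = 818 and x = 1636; horizontal third lines at y = 954 and y = 1908.

(818, 954), (1636, 954), (818, 1908), (1636, 1908)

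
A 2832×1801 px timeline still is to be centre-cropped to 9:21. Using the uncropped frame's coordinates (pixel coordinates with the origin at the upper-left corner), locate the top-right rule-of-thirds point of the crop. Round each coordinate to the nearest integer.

(1545, 600)

2832/1801 > 9/21, so the 9:21 crop keeps the full height 1801 and trims width to 1801 × 9/21 = 771.86 px.
Left offset = (2832 − 771.86)/2 = 1030.07 px; top offset = 0.
Top-right is two-thirds across and one-third down within the crop:
x = 1030.07 + 2 × 771.86/3 ≈ 1545; y = 0.00 + 1 × 1801.00/3 ≈ 600.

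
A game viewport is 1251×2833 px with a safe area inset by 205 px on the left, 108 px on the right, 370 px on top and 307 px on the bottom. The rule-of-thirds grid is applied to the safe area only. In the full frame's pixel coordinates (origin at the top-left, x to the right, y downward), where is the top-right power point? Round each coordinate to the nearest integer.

x = 830 px, y = 1089 px

Content width = 1251 − 205 − 108 = 938 px; content height = 2833 − 370 − 307 = 2156 px.
Top-right is two-thirds across and one-third down within the safe area.
x = 205 + 2 × 938/3 = 205 + 625.33 ≈ 830
y = 370 + 1 × 2156/3 = 370 + 718.67 ≈ 1089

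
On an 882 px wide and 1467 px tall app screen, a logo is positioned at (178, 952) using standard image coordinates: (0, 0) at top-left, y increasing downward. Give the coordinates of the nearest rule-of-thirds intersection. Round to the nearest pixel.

(294, 978)

Third lines: x ∈ {294, 588}, y ∈ {489, 978}.
178 is closer to x = 294; 952 is closer to y = 978.
So the nearest intersection is the lower-left power point.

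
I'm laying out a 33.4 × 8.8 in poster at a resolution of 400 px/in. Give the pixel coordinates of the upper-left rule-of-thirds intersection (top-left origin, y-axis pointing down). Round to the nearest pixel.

In pixels the canvas is 33.4 × 400 = 13360 wide and 8.8 × 400 = 3520 tall.
The upper-left point is one-third across and one-third down:
x = 1 × 13360/3 ≈ 4453; y = 1 × 3520/3 ≈ 1173.

x = 4453 px, y = 1173 px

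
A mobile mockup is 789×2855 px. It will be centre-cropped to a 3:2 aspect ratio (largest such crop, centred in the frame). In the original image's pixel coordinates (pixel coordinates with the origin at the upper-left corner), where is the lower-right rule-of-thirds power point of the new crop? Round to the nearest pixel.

x = 526 px, y = 1515 px

789/2855 < 3/2, so the 3:2 crop keeps the full width 789 and trims height to 789 × 2/3 = 526.00 px.
Top offset = (2855 − 526.00)/2 = 1164.50 px; left offset = 0.
Lower-right is two-thirds across and two-thirds down within the crop:
x = 0.00 + 2 × 789.00/3 ≈ 526; y = 1164.50 + 2 × 526.00/3 ≈ 1515.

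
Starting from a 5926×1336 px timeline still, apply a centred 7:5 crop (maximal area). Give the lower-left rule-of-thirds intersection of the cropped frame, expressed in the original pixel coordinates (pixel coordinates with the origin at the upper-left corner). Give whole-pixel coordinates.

(2651, 891)

5926/1336 > 7/5, so the 7:5 crop keeps the full height 1336 and trims width to 1336 × 7/5 = 1870.40 px.
Left offset = (5926 − 1870.40)/2 = 2027.80 px; top offset = 0.
Lower-left is one-third across and two-thirds down within the crop:
x = 2027.80 + 1 × 1870.40/3 ≈ 2651; y = 0.00 + 2 × 1336.00/3 ≈ 891.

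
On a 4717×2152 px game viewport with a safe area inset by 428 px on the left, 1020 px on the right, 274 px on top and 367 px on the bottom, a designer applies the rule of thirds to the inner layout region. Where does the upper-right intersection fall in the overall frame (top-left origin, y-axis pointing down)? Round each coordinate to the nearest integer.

Content width = 4717 − 428 − 1020 = 3269 px; content height = 2152 − 274 − 367 = 1511 px.
Upper-right is two-thirds across and one-third down within the inner layout region.
x = 428 + 2 × 3269/3 = 428 + 2179.33 ≈ 2607
y = 274 + 1 × 1511/3 = 274 + 503.67 ≈ 778

x = 2607 px, y = 778 px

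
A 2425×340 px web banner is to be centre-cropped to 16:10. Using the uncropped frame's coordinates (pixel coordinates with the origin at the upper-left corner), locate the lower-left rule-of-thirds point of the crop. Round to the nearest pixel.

2425/340 > 16/10, so the 16:10 crop keeps the full height 340 and trims width to 340 × 16/10 = 544.00 px.
Left offset = (2425 − 544.00)/2 = 940.50 px; top offset = 0.
Lower-left is one-third across and two-thirds down within the crop:
x = 940.50 + 1 × 544.00/3 ≈ 1122; y = 0.00 + 2 × 340.00/3 ≈ 227.

x = 1122 px, y = 227 px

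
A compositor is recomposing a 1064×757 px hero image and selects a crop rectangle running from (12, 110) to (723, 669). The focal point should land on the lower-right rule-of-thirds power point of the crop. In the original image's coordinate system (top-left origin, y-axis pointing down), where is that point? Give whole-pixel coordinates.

x = 486 px, y = 483 px

Crop width = 723 − 12 = 711 px; one third is 237.00 px.
Crop height = 669 − 110 = 559 px; one third is 186.33 px.
The lower-right point is two-thirds across and two-thirds down within the crop:
x = 12 + 2 × 237.00 ≈ 486; y = 110 + 2 × 186.33 ≈ 483.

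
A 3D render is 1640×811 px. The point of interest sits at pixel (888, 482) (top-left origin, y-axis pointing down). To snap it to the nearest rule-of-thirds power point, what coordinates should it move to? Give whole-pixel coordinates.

Third lines: x ∈ {547, 1093}, y ∈ {270, 541}.
888 is closer to x = 1093; 482 is closer to y = 541.
So the nearest intersection is the lower-right power point.

x = 1093 px, y = 541 px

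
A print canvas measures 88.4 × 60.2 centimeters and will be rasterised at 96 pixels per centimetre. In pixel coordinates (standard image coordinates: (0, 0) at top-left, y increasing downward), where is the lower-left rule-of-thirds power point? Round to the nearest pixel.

In pixels the canvas is 88.4 × 96 = 8486.4 wide and 60.2 × 96 = 5779.2 tall.
The lower-left point is one-third across and two-thirds down:
x = 1 × 8486.4/3 ≈ 2829; y = 2 × 5779.2/3 ≈ 3853.

x = 2829 px, y = 3853 px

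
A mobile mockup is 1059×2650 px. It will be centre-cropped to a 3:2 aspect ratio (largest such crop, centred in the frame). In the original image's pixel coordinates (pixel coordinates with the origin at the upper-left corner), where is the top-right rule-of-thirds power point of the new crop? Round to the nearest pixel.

1059/2650 < 3/2, so the 3:2 crop keeps the full width 1059 and trims height to 1059 × 2/3 = 706.00 px.
Top offset = (2650 − 706.00)/2 = 972.00 px; left offset = 0.
Top-right is two-thirds across and one-third down within the crop:
x = 0.00 + 2 × 1059.00/3 ≈ 706; y = 972.00 + 1 × 706.00/3 ≈ 1207.

x = 706 px, y = 1207 px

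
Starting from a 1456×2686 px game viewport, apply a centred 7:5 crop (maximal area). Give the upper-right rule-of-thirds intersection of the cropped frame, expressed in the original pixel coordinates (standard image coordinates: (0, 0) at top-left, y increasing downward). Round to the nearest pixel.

1456/2686 < 7/5, so the 7:5 crop keeps the full width 1456 and trims height to 1456 × 5/7 = 1040.00 px.
Top offset = (2686 − 1040.00)/2 = 823.00 px; left offset = 0.
Upper-right is two-thirds across and one-third down within the crop:
x = 0.00 + 2 × 1456.00/3 ≈ 971; y = 823.00 + 1 × 1040.00/3 ≈ 1170.

x = 971 px, y = 1170 px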